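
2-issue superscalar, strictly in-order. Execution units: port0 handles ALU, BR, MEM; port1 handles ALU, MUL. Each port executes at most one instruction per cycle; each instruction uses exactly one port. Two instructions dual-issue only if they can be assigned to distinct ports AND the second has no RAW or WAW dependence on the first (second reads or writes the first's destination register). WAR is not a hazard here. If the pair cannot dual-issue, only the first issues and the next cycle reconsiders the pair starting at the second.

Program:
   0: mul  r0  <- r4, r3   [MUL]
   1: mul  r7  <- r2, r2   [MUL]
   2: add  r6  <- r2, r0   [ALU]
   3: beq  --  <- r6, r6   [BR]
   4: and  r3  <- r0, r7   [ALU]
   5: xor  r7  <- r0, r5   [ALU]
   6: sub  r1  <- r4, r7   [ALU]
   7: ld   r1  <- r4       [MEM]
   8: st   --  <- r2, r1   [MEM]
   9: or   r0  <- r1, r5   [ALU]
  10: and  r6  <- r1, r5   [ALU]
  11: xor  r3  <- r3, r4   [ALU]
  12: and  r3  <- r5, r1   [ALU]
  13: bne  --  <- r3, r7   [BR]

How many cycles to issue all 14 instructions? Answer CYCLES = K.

CYCLES = 10

[0] i0  mul  -- no-port MUL/MUL
[1] i1+i2  mul/add  -- dual
[2] i3+i4  beq/and  -- dual
[3] i5  xor  -- RAW r7
[4] i6  sub  -- WAW r1
[5] i7  ld  -- no-port MEM/MEM
[6] i8+i9  st/or  -- dual
[7] i10+i11  and/xor  -- dual
[8] i12  and  -- RAW r3
[9] i13  bne  -- tail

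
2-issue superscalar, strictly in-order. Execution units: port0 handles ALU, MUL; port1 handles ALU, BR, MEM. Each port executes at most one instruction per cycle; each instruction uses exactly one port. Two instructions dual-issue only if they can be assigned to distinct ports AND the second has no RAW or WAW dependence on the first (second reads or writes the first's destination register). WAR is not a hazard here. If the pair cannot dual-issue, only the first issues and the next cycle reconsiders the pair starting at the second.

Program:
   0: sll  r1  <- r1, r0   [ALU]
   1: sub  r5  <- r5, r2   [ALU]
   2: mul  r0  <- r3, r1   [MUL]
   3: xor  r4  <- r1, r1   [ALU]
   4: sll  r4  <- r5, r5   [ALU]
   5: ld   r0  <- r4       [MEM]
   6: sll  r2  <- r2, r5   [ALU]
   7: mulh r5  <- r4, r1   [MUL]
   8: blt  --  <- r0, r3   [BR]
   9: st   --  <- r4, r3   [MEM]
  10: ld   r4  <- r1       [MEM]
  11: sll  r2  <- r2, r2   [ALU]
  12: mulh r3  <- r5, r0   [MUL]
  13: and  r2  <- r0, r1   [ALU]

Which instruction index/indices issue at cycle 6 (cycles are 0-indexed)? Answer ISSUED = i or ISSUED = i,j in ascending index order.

#0 head=0: sll;sub i0+i1 2-wide
#1 head=2: mul;xor i2+i3 2-wide
#2 head=4: sll i4 RAW r4
#3 head=5: ld;sll i5+i6 2-wide
#4 head=7: mulh;blt i7+i8 2-wide
#5 head=9: st i9 no-port MEM/MEM
#6 head=10: ld;sll i10+i11 2-wide
#7 head=12: mulh;and i12+i13 2-wide

ISSUED = 10,11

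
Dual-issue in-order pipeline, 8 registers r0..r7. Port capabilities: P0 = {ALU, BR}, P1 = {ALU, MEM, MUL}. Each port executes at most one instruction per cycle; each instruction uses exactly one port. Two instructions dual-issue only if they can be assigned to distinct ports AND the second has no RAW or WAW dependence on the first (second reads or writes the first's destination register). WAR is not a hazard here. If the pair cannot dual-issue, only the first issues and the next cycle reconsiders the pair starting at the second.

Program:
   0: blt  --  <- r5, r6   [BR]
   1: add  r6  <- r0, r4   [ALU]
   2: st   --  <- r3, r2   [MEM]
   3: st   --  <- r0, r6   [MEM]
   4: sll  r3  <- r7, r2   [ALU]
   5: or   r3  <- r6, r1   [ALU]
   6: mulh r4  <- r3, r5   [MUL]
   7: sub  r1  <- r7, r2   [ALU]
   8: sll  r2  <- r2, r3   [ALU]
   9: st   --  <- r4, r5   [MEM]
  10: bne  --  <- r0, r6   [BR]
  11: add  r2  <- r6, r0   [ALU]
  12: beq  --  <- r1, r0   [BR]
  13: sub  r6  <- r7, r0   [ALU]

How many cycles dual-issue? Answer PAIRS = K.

PAIRS = 6

  cy0 -> i0+i1 (blt.BR/add.ALU) pair
  cy1 -> i2 (st.MEM) no-port MEM/MEM
  cy2 -> i3+i4 (st.MEM/sll.ALU) pair
  cy3 -> i5 (or.ALU) RAW r3
  cy4 -> i6+i7 (mulh.MUL/sub.ALU) pair
  cy5 -> i8+i9 (sll.ALU/st.MEM) pair
  cy6 -> i10+i11 (bne.BR/add.ALU) pair
  cy7 -> i12+i13 (beq.BR/sub.ALU) pair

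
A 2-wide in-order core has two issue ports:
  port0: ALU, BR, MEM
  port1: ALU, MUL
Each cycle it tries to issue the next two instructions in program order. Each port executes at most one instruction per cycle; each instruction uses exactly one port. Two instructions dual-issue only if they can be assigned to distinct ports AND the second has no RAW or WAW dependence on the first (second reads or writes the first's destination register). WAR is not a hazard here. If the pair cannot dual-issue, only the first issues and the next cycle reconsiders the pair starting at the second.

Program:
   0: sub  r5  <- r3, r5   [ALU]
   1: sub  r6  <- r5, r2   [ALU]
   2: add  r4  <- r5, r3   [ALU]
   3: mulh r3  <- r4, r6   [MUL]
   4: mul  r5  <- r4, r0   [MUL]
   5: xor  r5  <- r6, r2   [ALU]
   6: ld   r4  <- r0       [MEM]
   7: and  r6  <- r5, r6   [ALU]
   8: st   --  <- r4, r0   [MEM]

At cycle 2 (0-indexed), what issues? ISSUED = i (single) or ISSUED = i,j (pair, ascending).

ISSUED = 3

t=0 i0:sub.ALU ; RAW r5
t=1 i1&i2:sub.ALU;add.ALU ; dual
t=2 i3:mulh.MUL ; no-port MUL/MUL
t=3 i4:mul.MUL ; WAW r5
t=4 i5&i6:xor.ALU;ld.MEM ; dual
t=5 i7&i8:and.ALU;st.MEM ; dual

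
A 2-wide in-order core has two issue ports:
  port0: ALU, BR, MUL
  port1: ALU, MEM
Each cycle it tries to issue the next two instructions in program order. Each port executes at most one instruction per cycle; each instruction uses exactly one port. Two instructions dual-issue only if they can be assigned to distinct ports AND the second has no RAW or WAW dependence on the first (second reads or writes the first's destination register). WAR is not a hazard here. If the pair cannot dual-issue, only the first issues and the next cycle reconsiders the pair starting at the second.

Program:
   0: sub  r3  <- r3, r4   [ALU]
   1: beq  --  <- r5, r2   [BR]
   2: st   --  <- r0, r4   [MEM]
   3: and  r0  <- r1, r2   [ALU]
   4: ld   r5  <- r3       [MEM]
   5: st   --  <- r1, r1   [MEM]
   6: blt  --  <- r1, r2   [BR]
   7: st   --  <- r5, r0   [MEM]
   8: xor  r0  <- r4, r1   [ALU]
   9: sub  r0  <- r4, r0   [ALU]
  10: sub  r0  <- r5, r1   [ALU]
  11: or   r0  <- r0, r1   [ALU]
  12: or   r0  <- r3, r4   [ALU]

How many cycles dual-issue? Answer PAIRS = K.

  cy0 -> i0/i1 (sub.ALU beq.BR) 2-wide
  cy1 -> i2/i3 (st.MEM and.ALU) 2-wide
  cy2 -> i4 (ld.MEM) no-port MEM/MEM
  cy3 -> i5/i6 (st.MEM blt.BR) 2-wide
  cy4 -> i7/i8 (st.MEM xor.ALU) 2-wide
  cy5 -> i9 (sub.ALU) WAW r0
  cy6 -> i10 (sub.ALU) RAW+WAW r0
  cy7 -> i11 (or.ALU) WAW r0
  cy8 -> i12 (or.ALU) tail

PAIRS = 4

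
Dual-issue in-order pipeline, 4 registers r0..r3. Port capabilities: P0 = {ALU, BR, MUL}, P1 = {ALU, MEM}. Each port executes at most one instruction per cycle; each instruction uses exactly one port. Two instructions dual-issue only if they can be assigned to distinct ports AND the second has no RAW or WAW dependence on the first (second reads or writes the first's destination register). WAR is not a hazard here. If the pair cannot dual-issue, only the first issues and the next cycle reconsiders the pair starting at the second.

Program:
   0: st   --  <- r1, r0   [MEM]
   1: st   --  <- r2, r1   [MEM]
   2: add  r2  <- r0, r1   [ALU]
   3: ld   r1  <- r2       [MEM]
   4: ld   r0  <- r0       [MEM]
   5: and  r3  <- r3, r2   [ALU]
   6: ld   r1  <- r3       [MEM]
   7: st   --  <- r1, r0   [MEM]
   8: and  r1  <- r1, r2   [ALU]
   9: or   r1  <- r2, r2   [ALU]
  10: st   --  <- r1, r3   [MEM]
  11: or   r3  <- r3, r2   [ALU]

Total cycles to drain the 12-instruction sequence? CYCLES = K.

  cy0 -> i0 (st) no-port MEM/MEM
  cy1 -> i1+i2 (st add) 2-wide
  cy2 -> i3 (ld) no-port MEM/MEM
  cy3 -> i4+i5 (ld and) 2-wide
  cy4 -> i6 (ld) no-port MEM/MEM
  cy5 -> i7+i8 (st and) 2-wide
  cy6 -> i9 (or) RAW r1
  cy7 -> i10+i11 (st or) 2-wide

CYCLES = 8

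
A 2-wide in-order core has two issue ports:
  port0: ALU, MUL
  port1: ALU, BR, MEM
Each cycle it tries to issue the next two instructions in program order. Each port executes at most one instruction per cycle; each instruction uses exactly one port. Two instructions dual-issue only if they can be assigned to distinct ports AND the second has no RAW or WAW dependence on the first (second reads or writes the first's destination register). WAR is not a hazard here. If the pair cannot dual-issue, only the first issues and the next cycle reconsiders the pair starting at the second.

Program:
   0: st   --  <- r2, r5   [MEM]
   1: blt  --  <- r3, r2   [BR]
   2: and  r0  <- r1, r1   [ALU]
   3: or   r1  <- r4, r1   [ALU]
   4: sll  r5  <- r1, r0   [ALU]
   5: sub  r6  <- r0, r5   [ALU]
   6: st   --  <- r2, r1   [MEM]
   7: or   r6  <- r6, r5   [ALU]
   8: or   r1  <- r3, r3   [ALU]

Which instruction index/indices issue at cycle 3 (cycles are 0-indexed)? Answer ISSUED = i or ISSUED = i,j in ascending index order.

ISSUED = 4

[0] i0  st  -- no-port MEM/BR
[1] i1/i2  blt;and  -- pair
[2] i3  or  -- RAW r1
[3] i4  sll  -- RAW r5
[4] i5/i6  sub;st  -- pair
[5] i7/i8  or;or  -- pair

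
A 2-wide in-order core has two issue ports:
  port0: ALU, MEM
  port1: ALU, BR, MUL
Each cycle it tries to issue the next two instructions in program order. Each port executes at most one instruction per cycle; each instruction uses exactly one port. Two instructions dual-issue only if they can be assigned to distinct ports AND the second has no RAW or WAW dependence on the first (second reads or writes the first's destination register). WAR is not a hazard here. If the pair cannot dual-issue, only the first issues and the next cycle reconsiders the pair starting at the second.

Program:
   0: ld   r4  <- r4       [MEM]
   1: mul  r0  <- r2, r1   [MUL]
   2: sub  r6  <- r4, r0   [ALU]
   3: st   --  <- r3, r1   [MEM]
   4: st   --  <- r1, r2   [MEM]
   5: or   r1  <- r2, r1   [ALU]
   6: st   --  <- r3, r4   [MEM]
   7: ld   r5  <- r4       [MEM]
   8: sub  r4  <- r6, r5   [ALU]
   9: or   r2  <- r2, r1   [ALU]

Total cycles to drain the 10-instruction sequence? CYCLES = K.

CYCLES = 6

[0] i0,i1  ld.MEM;mul.MUL  -- pair
[1] i2,i3  sub.ALU;st.MEM  -- pair
[2] i4,i5  st.MEM;or.ALU  -- pair
[3] i6  st.MEM  -- no-port MEM/MEM
[4] i7  ld.MEM  -- RAW r5
[5] i8,i9  sub.ALU;or.ALU  -- pair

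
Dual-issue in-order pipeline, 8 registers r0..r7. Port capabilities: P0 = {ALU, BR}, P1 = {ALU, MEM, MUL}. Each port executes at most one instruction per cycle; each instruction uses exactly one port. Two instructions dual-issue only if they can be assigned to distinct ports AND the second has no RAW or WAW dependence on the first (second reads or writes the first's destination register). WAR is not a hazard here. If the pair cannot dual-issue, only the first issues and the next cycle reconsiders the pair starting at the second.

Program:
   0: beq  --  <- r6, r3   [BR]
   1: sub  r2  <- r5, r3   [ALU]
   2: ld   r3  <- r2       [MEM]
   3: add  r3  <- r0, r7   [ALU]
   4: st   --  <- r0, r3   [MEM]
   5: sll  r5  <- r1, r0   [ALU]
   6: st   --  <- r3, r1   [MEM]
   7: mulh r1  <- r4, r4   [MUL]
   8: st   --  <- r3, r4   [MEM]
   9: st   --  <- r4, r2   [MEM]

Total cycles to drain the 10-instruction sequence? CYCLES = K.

t=0 i0,i1:beq.BR sub.ALU ; dual
t=1 i2:ld.MEM ; WAW r3
t=2 i3:add.ALU ; RAW r3
t=3 i4,i5:st.MEM sll.ALU ; dual
t=4 i6:st.MEM ; no-port MEM/MUL
t=5 i7:mulh.MUL ; no-port MUL/MEM
t=6 i8:st.MEM ; no-port MEM/MEM
t=7 i9:st.MEM ; tail

CYCLES = 8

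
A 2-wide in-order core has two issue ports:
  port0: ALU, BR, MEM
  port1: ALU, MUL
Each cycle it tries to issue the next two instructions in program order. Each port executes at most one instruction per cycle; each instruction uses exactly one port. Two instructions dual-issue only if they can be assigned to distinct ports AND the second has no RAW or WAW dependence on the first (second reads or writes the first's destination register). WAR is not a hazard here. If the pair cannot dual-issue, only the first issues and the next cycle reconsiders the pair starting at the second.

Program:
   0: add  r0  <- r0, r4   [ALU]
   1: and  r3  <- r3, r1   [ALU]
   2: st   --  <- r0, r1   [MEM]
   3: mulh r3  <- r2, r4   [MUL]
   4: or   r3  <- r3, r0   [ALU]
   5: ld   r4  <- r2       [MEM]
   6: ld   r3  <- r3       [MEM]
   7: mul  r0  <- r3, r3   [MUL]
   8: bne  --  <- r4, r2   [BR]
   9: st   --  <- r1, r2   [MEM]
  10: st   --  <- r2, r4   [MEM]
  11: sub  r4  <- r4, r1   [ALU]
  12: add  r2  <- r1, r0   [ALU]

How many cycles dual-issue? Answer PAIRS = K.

0. add.ALU+and.ALU @i0,i1  | pair
1. st.MEM+mulh.MUL @i2,i3  | pair
2. or.ALU+ld.MEM @i4,i5  | pair
3. ld.MEM @i6  | RAW r3
4. mul.MUL+bne.BR @i7,i8  | pair
5. st.MEM @i9  | no-port MEM/MEM
6. st.MEM+sub.ALU @i10,i11  | pair
7. add.ALU @i12  | tail

PAIRS = 5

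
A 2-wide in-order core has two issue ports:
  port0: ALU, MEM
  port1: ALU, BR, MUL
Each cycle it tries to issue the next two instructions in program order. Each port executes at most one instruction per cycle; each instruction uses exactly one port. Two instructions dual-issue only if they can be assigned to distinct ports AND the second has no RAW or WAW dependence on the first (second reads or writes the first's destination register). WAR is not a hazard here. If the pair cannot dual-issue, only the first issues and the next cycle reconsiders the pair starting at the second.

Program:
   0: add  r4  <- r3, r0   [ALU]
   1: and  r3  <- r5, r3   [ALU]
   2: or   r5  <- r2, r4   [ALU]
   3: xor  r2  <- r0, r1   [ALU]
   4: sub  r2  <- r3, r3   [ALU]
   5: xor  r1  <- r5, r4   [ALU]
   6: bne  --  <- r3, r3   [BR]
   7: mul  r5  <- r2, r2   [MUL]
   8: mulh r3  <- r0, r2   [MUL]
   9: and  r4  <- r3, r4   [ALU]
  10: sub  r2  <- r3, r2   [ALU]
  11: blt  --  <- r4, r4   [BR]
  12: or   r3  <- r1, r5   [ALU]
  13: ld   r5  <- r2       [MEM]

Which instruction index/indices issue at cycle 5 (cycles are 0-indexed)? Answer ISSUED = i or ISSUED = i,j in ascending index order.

ISSUED = 8

[0] i0/i1  add/and  -- pair
[1] i2/i3  or/xor  -- pair
[2] i4/i5  sub/xor  -- pair
[3] i6  bne  -- no-port BR/MUL
[4] i7  mul  -- no-port MUL/MUL
[5] i8  mulh  -- RAW r3
[6] i9/i10  and/sub  -- pair
[7] i11/i12  blt/or  -- pair
[8] i13  ld  -- tail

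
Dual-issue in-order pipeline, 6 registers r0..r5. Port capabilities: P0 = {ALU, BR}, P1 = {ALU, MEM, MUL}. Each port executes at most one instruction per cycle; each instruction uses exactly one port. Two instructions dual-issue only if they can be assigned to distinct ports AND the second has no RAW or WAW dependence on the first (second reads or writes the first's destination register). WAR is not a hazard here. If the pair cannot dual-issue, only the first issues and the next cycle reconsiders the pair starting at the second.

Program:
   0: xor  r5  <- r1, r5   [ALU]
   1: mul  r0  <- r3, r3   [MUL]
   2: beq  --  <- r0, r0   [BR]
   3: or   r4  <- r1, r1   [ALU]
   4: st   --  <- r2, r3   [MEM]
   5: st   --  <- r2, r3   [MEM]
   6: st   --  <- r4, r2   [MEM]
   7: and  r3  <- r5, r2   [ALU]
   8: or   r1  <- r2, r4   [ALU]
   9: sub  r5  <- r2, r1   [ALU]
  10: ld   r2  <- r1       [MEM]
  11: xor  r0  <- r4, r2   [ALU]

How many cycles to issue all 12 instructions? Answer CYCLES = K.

CYCLES = 8

#0 head=0: xor.ALU+mul.MUL i0+i1 dual
#1 head=2: beq.BR+or.ALU i2+i3 dual
#2 head=4: st.MEM i4 no-port MEM/MEM
#3 head=5: st.MEM i5 no-port MEM/MEM
#4 head=6: st.MEM+and.ALU i6+i7 dual
#5 head=8: or.ALU i8 RAW r1
#6 head=9: sub.ALU+ld.MEM i9+i10 dual
#7 head=11: xor.ALU i11 tail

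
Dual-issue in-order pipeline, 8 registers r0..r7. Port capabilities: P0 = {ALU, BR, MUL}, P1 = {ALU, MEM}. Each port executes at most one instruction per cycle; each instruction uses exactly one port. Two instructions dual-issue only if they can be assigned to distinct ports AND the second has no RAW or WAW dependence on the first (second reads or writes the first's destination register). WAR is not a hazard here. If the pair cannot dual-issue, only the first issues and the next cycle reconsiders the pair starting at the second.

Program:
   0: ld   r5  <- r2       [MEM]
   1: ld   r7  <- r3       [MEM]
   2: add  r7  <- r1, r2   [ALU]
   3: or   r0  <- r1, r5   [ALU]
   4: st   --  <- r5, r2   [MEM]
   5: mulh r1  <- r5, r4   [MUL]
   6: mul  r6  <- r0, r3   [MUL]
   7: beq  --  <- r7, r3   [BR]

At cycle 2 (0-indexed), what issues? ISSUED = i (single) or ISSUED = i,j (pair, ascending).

ISSUED = 2,3

#0 head=0: ld i0 no-port MEM/MEM
#1 head=1: ld i1 WAW r7
#2 head=2: add or i2/i3 dual
#3 head=4: st mulh i4/i5 dual
#4 head=6: mul i6 no-port MUL/BR
#5 head=7: beq i7 tail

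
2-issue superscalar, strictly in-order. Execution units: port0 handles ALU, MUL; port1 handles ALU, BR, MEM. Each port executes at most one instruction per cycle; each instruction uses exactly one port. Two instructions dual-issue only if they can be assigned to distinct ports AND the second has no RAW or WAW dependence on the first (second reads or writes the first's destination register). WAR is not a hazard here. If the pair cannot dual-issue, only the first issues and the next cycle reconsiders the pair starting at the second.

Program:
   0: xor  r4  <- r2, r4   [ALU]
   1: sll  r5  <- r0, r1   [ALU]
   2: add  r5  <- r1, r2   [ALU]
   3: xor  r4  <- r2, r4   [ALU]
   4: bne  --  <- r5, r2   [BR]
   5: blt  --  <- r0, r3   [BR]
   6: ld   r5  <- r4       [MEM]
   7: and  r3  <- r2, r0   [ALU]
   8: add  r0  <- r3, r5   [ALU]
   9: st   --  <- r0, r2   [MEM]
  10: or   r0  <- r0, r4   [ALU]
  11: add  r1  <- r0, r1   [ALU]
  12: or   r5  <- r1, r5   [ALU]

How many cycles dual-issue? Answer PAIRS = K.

#0 head=0: xor.ALU+sll.ALU i0/i1 2-wide
#1 head=2: add.ALU+xor.ALU i2/i3 2-wide
#2 head=4: bne.BR i4 no-port BR/BR
#3 head=5: blt.BR i5 no-port BR/MEM
#4 head=6: ld.MEM+and.ALU i6/i7 2-wide
#5 head=8: add.ALU i8 RAW r0
#6 head=9: st.MEM+or.ALU i9/i10 2-wide
#7 head=11: add.ALU i11 RAW r1
#8 head=12: or.ALU i12 tail

PAIRS = 4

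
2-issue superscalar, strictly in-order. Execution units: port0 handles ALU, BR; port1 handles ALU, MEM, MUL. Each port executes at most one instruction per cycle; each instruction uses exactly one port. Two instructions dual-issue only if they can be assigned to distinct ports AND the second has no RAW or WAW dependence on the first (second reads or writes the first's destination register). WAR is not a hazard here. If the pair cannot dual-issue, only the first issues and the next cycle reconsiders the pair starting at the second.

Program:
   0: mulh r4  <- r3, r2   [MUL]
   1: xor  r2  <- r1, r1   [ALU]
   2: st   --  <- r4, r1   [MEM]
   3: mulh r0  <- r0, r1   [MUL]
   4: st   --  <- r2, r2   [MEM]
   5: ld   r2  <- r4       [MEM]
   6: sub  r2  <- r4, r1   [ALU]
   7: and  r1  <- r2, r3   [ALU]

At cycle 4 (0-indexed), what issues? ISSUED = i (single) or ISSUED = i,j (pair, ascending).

[0] i0&i1  mulh+xor  -- 2-wide
[1] i2  st  -- no-port MEM/MUL
[2] i3  mulh  -- no-port MUL/MEM
[3] i4  st  -- no-port MEM/MEM
[4] i5  ld  -- WAW r2
[5] i6  sub  -- RAW r2
[6] i7  and  -- tail

ISSUED = 5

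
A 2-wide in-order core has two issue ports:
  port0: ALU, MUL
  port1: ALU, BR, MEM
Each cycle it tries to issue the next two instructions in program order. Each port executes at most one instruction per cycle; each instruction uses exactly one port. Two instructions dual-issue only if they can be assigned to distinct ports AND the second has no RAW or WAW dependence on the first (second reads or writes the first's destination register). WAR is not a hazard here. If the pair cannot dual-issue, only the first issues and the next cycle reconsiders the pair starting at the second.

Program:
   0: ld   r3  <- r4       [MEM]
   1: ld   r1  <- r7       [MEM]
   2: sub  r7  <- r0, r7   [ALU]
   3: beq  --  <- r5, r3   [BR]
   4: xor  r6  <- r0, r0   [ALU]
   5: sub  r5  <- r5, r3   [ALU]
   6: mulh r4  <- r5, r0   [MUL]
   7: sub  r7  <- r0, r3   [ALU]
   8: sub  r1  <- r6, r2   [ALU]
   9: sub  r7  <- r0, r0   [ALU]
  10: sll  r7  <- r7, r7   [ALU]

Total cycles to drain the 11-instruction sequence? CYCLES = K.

  cy0 -> i0 (ld) no-port MEM/MEM
  cy1 -> i1/i2 (ld;sub) dual
  cy2 -> i3/i4 (beq;xor) dual
  cy3 -> i5 (sub) RAW r5
  cy4 -> i6/i7 (mulh;sub) dual
  cy5 -> i8/i9 (sub;sub) dual
  cy6 -> i10 (sll) tail

CYCLES = 7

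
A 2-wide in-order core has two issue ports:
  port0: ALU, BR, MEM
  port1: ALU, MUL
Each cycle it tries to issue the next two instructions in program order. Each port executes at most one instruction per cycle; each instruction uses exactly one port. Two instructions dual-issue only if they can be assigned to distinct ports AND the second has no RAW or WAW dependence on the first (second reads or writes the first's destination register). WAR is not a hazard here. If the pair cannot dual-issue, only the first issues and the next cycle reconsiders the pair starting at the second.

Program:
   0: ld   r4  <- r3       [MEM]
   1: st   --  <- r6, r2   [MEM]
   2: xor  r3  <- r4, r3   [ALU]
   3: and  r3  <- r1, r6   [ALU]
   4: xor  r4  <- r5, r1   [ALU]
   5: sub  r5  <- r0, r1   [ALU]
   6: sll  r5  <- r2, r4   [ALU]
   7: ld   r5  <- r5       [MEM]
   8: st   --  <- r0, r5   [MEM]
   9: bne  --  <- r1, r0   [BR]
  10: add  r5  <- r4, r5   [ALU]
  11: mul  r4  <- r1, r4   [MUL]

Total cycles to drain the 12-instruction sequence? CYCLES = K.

CYCLES = 9

[0] i0  ld  -- no-port MEM/MEM
[1] i1,i2  st+xor  -- dual
[2] i3,i4  and+xor  -- dual
[3] i5  sub  -- WAW r5
[4] i6  sll  -- RAW+WAW r5
[5] i7  ld  -- no-port MEM/MEM
[6] i8  st  -- no-port MEM/BR
[7] i9,i10  bne+add  -- dual
[8] i11  mul  -- tail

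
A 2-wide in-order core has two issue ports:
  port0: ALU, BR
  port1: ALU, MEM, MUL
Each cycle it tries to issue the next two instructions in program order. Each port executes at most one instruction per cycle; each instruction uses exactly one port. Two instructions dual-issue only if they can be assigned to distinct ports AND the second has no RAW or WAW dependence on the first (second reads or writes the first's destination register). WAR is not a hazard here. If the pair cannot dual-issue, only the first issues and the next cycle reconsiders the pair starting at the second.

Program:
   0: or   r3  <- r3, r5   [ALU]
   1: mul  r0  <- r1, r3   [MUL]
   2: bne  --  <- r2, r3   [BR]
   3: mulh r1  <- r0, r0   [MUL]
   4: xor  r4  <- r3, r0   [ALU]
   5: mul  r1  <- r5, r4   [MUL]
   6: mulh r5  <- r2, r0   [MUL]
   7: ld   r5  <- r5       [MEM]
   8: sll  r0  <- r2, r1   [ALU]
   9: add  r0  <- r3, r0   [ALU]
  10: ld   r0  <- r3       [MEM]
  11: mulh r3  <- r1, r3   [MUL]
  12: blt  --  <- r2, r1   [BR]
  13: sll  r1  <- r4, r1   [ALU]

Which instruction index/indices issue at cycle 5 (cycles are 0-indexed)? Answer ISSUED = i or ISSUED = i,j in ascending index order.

ISSUED = 7,8

t=0 i0:or ; RAW r3
t=1 i1&i2:mul bne ; pair
t=2 i3&i4:mulh xor ; pair
t=3 i5:mul ; no-port MUL/MUL
t=4 i6:mulh ; no-port MUL/MEM
t=5 i7&i8:ld sll ; pair
t=6 i9:add ; WAW r0
t=7 i10:ld ; no-port MEM/MUL
t=8 i11&i12:mulh blt ; pair
t=9 i13:sll ; tail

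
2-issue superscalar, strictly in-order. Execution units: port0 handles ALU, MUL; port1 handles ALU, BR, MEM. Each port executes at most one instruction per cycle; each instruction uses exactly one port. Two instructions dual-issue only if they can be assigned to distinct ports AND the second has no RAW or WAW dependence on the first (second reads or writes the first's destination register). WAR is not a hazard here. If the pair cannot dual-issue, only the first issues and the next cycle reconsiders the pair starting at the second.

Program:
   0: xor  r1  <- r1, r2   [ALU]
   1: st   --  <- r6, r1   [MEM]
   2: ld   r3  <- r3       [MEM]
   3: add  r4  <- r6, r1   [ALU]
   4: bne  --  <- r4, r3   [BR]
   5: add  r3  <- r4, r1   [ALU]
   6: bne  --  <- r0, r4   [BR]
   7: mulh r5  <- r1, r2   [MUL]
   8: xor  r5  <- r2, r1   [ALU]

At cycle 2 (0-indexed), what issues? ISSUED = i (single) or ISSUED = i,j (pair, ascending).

ISSUED = 2,3

#0 head=0: xor.ALU i0 RAW r1
#1 head=1: st.MEM i1 no-port MEM/MEM
#2 head=2: ld.MEM add.ALU i2+i3 dual
#3 head=4: bne.BR add.ALU i4+i5 dual
#4 head=6: bne.BR mulh.MUL i6+i7 dual
#5 head=8: xor.ALU i8 tail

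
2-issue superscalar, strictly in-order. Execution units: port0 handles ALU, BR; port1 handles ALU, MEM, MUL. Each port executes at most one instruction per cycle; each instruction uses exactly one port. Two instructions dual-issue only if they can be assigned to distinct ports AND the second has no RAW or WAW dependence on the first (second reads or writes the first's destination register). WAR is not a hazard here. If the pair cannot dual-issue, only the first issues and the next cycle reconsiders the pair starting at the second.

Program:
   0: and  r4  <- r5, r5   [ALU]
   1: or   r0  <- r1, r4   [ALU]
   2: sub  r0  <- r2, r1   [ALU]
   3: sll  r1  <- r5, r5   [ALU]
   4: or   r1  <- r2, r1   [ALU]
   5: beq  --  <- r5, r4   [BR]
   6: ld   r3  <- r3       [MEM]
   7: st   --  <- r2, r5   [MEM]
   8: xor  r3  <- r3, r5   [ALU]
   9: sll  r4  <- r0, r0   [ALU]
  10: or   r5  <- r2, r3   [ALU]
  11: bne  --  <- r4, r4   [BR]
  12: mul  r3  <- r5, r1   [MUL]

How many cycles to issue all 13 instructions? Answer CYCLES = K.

CYCLES = 8

c0: i0 and.ALU  RAW r4
c1: i1 or.ALU  WAW r0
c2: i2/i3 sub.ALU sll.ALU  dual
c3: i4/i5 or.ALU beq.BR  dual
c4: i6 ld.MEM  no-port MEM/MEM
c5: i7/i8 st.MEM xor.ALU  dual
c6: i9/i10 sll.ALU or.ALU  dual
c7: i11/i12 bne.BR mul.MUL  dual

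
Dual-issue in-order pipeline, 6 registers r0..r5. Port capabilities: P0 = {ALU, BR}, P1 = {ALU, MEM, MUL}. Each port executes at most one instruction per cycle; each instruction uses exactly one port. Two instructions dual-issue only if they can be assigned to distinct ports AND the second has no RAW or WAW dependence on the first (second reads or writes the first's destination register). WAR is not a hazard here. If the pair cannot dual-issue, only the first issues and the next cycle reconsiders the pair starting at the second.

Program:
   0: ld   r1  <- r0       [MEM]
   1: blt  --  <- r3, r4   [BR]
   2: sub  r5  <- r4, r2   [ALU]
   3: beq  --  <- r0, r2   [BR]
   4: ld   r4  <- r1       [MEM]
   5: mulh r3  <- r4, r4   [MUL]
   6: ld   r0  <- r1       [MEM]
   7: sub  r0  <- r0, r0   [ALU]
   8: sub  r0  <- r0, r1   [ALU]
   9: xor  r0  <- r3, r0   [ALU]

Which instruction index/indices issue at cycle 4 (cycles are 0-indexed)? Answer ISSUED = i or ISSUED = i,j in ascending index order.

0. ld blt @i0/i1  | dual
1. sub beq @i2/i3  | dual
2. ld @i4  | no-port MEM/MUL
3. mulh @i5  | no-port MUL/MEM
4. ld @i6  | RAW+WAW r0
5. sub @i7  | RAW+WAW r0
6. sub @i8  | RAW+WAW r0
7. xor @i9  | tail

ISSUED = 6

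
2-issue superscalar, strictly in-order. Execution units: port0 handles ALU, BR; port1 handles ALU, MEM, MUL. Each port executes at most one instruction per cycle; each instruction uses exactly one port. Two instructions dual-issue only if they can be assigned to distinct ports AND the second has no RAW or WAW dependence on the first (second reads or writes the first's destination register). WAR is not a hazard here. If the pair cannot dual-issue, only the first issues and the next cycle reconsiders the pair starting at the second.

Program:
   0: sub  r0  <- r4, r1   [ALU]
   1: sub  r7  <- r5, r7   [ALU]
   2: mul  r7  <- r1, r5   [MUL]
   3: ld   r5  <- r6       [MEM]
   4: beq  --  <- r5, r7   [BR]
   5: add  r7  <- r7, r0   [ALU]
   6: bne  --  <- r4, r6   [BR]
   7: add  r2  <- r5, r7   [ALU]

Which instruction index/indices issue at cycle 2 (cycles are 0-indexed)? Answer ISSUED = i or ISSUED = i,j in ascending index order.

ISSUED = 3

0. sub/sub @i0/i1  | dual
1. mul @i2  | no-port MUL/MEM
2. ld @i3  | RAW r5
3. beq/add @i4/i5  | dual
4. bne/add @i6/i7  | dual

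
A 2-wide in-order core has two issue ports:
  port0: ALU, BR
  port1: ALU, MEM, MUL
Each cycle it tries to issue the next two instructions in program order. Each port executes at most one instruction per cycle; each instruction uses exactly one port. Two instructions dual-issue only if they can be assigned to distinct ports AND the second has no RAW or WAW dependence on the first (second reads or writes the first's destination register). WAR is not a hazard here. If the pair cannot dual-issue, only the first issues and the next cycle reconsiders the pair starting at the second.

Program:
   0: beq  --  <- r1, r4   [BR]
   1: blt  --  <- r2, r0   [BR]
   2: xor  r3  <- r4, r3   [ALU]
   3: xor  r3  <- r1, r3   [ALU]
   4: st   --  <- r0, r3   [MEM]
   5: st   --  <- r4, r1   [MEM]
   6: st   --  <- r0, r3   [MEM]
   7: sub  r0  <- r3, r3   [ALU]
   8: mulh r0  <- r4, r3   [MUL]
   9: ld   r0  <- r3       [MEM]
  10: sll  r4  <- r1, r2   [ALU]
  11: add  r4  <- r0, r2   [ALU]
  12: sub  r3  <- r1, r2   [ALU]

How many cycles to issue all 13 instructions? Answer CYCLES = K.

CYCLES = 9

[0] i0  beq  -- no-port BR/BR
[1] i1,i2  blt;xor  -- 2-wide
[2] i3  xor  -- RAW r3
[3] i4  st  -- no-port MEM/MEM
[4] i5  st  -- no-port MEM/MEM
[5] i6,i7  st;sub  -- 2-wide
[6] i8  mulh  -- no-port MUL/MEM
[7] i9,i10  ld;sll  -- 2-wide
[8] i11,i12  add;sub  -- 2-wide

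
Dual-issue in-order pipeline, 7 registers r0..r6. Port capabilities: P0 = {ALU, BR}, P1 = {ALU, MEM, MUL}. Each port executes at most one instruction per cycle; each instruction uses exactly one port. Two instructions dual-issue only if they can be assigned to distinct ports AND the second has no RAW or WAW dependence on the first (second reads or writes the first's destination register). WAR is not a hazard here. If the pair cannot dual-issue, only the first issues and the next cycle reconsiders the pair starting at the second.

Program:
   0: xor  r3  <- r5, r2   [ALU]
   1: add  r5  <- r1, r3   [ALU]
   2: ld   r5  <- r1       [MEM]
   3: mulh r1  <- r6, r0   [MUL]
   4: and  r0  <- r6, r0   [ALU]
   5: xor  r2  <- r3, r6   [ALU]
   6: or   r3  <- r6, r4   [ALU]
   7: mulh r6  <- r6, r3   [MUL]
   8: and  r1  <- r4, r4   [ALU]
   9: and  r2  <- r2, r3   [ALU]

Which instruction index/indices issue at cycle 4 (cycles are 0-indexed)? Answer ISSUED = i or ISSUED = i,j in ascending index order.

  cy0 -> i0 (xor.ALU) RAW r3
  cy1 -> i1 (add.ALU) WAW r5
  cy2 -> i2 (ld.MEM) no-port MEM/MUL
  cy3 -> i3+i4 (mulh.MUL;and.ALU) 2-wide
  cy4 -> i5+i6 (xor.ALU;or.ALU) 2-wide
  cy5 -> i7+i8 (mulh.MUL;and.ALU) 2-wide
  cy6 -> i9 (and.ALU) tail

ISSUED = 5,6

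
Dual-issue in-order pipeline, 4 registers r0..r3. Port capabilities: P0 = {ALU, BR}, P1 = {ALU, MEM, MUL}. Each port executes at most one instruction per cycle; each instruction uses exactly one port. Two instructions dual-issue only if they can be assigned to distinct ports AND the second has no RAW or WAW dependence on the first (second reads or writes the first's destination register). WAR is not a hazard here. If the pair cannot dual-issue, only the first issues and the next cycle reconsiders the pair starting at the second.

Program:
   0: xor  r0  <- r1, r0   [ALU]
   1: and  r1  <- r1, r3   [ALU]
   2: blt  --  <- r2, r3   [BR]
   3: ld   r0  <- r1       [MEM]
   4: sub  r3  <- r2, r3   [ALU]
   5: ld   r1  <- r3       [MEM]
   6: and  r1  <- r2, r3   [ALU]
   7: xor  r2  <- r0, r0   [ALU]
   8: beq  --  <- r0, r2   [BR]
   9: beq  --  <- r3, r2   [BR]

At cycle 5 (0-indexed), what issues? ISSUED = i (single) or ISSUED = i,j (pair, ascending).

ISSUED = 8

#0 head=0: xor and i0&i1 dual
#1 head=2: blt ld i2&i3 dual
#2 head=4: sub i4 RAW r3
#3 head=5: ld i5 WAW r1
#4 head=6: and xor i6&i7 dual
#5 head=8: beq i8 no-port BR/BR
#6 head=9: beq i9 tail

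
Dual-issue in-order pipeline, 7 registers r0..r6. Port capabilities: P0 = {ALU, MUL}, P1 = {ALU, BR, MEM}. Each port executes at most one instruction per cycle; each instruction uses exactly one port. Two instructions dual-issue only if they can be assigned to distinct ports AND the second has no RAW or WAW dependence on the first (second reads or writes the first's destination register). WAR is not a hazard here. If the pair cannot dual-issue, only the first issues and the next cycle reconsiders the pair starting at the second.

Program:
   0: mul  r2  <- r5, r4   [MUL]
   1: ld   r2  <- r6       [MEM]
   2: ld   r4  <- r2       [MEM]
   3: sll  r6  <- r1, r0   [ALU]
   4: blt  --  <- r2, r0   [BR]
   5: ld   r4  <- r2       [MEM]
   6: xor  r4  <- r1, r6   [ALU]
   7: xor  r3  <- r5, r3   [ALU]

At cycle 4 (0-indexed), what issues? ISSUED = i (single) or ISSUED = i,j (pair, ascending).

[0] i0  mul  -- WAW r2
[1] i1  ld  -- no-port MEM/MEM
[2] i2,i3  ld;sll  -- 2-wide
[3] i4  blt  -- no-port BR/MEM
[4] i5  ld  -- WAW r4
[5] i6,i7  xor;xor  -- 2-wide

ISSUED = 5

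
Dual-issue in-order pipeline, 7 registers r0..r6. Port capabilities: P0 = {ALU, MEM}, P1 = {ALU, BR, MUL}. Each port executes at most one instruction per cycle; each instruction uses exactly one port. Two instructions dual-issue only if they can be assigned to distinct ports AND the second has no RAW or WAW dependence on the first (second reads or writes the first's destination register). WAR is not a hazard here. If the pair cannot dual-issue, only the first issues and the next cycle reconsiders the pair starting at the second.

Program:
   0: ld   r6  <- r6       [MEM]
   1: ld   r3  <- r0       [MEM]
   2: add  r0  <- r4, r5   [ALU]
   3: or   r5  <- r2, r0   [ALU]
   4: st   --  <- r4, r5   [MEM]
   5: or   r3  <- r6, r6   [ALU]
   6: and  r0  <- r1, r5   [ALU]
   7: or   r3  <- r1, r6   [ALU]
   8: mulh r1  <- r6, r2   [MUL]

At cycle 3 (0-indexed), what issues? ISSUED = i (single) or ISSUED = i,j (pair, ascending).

ISSUED = 4,5

c0: i0 ld  no-port MEM/MEM
c1: i1,i2 ld/add  dual
c2: i3 or  RAW r5
c3: i4,i5 st/or  dual
c4: i6,i7 and/or  dual
c5: i8 mulh  tail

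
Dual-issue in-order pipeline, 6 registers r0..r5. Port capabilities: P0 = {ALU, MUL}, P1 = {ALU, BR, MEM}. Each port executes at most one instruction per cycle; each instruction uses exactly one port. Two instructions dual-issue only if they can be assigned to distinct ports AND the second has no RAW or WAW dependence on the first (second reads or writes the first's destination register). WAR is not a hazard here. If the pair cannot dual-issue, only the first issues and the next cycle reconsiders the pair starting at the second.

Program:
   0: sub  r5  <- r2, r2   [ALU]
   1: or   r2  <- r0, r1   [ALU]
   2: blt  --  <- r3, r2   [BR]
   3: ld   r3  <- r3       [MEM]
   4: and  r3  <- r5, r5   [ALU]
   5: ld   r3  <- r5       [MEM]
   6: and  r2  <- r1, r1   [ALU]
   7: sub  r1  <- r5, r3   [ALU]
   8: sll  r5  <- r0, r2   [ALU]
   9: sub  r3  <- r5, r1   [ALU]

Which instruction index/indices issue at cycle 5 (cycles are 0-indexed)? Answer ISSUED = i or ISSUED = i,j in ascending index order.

#0 head=0: sub.ALU or.ALU i0/i1 dual
#1 head=2: blt.BR i2 no-port BR/MEM
#2 head=3: ld.MEM i3 WAW r3
#3 head=4: and.ALU i4 WAW r3
#4 head=5: ld.MEM and.ALU i5/i6 dual
#5 head=7: sub.ALU sll.ALU i7/i8 dual
#6 head=9: sub.ALU i9 tail

ISSUED = 7,8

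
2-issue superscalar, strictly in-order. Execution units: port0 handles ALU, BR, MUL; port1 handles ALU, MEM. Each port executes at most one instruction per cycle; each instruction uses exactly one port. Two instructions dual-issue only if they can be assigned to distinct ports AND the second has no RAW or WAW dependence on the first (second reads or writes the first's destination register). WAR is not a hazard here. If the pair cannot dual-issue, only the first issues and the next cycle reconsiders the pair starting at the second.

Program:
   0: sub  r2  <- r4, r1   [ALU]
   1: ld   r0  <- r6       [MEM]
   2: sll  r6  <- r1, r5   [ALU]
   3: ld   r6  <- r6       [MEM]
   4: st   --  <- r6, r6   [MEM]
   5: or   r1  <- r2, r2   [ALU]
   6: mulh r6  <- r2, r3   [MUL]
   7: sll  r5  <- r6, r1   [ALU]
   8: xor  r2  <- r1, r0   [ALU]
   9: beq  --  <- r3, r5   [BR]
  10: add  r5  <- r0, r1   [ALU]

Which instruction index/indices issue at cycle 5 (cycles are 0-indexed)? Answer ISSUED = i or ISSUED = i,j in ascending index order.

c0: i0&i1 sub ld  dual
c1: i2 sll  RAW+WAW r6
c2: i3 ld  no-port MEM/MEM
c3: i4&i5 st or  dual
c4: i6 mulh  RAW r6
c5: i7&i8 sll xor  dual
c6: i9&i10 beq add  dual

ISSUED = 7,8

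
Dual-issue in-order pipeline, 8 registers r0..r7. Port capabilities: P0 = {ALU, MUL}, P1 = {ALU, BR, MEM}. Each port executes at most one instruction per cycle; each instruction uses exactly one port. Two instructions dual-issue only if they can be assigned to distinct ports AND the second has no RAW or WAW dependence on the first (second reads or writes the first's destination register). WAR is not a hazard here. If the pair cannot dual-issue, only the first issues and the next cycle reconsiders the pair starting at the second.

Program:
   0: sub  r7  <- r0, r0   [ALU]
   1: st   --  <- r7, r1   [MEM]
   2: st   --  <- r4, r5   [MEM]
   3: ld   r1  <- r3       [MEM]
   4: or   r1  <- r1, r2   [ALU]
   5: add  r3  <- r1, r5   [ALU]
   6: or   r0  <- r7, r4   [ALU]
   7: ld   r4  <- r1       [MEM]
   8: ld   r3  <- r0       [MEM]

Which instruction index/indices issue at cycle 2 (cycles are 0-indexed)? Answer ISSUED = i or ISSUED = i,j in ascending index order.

ISSUED = 2

0. sub @i0  | RAW r7
1. st @i1  | no-port MEM/MEM
2. st @i2  | no-port MEM/MEM
3. ld @i3  | RAW+WAW r1
4. or @i4  | RAW r1
5. add or @i5,i6  | pair
6. ld @i7  | no-port MEM/MEM
7. ld @i8  | tail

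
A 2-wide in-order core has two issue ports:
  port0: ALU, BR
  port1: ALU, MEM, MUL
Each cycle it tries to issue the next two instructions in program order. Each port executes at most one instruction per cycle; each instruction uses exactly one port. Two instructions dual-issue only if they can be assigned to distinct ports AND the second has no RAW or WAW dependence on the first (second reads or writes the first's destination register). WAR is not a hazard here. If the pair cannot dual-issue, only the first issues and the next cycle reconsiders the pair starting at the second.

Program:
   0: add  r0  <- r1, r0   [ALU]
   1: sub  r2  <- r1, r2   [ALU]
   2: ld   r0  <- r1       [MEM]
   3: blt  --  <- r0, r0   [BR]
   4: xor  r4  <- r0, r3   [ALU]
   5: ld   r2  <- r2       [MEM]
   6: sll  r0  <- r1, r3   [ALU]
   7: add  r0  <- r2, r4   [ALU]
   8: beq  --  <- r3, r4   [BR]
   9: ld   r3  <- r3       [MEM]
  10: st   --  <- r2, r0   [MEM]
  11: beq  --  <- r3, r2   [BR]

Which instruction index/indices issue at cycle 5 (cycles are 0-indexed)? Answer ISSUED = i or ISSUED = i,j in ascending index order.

c0: i0&i1 add.ALU/sub.ALU  dual
c1: i2 ld.MEM  RAW r0
c2: i3&i4 blt.BR/xor.ALU  dual
c3: i5&i6 ld.MEM/sll.ALU  dual
c4: i7&i8 add.ALU/beq.BR  dual
c5: i9 ld.MEM  no-port MEM/MEM
c6: i10&i11 st.MEM/beq.BR  dual

ISSUED = 9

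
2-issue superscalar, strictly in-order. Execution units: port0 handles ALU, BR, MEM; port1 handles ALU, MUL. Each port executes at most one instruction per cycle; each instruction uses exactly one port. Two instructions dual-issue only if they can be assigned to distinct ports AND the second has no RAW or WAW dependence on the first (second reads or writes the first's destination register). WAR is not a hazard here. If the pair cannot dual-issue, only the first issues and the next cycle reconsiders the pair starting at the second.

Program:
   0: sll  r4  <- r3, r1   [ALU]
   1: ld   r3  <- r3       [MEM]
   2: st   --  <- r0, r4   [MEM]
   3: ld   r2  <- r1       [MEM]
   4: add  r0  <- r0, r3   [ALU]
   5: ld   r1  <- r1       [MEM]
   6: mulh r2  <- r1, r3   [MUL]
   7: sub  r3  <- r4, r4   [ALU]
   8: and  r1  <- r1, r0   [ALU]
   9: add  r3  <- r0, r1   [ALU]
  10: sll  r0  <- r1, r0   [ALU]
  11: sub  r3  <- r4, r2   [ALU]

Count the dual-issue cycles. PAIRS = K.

0. sll.ALU+ld.MEM @i0,i1  | 2-wide
1. st.MEM @i2  | no-port MEM/MEM
2. ld.MEM+add.ALU @i3,i4  | 2-wide
3. ld.MEM @i5  | RAW r1
4. mulh.MUL+sub.ALU @i6,i7  | 2-wide
5. and.ALU @i8  | RAW r1
6. add.ALU+sll.ALU @i9,i10  | 2-wide
7. sub.ALU @i11  | tail

PAIRS = 4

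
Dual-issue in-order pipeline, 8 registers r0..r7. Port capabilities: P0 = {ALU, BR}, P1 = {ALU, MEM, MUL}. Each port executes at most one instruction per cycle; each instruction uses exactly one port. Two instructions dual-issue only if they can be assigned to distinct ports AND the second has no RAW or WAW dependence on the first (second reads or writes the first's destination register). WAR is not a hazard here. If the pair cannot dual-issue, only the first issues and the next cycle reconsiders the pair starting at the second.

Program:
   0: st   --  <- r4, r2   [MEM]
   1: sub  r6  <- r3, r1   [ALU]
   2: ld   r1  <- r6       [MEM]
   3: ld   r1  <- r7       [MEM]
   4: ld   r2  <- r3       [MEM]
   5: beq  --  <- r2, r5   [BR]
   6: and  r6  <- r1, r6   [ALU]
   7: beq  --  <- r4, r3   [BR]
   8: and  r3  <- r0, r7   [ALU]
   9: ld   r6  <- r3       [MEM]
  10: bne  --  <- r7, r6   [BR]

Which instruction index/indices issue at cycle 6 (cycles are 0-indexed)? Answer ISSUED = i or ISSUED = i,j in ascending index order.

ISSUED = 9

t=0 i0+i1:st.MEM;sub.ALU ; pair
t=1 i2:ld.MEM ; no-port MEM/MEM
t=2 i3:ld.MEM ; no-port MEM/MEM
t=3 i4:ld.MEM ; RAW r2
t=4 i5+i6:beq.BR;and.ALU ; pair
t=5 i7+i8:beq.BR;and.ALU ; pair
t=6 i9:ld.MEM ; RAW r6
t=7 i10:bne.BR ; tail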